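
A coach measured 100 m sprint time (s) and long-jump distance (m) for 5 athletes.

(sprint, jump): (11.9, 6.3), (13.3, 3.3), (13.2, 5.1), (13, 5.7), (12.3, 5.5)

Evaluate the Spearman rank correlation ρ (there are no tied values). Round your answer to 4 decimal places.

-0.9000

Rank sprint: 1, 5, 4, 3, 2
Rank jump: 5, 1, 2, 4, 3
d = rank(sprint) − rank(jump): -4, 4, 2, -1, -1; Σd² = 38
ρ = 1 − 6Σd² / [n(n²−1)] = 1 − 6×38 / (5×24) = 1 − 228/120 ≈ -0.9000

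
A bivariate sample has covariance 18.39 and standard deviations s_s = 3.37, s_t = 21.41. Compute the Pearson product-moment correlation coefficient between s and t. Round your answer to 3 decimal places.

0.255

r = Cov(s,t) / (s_s · s_t) = 18.39 / (3.37 × 21.41)
  = 18.39 / 72.1517 ≈ 0.255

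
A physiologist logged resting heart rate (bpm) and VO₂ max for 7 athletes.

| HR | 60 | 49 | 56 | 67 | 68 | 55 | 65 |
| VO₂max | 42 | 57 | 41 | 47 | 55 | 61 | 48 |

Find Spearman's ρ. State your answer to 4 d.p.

-0.2857

Rank HR: 4, 1, 3, 6, 7, 2, 5
Rank VO₂max: 2, 6, 1, 3, 5, 7, 4
d = rank(HR) − rank(VO₂max): 2, -5, 2, 3, 2, -5, 1; Σd² = 72
ρ = 1 − 6Σd² / [n(n²−1)] = 1 − 6×72 / (7×48) = 1 − 432/336 ≈ -0.2857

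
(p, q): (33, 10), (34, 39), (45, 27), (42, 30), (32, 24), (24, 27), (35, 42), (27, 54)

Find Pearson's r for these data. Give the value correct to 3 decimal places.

n = 8, Σp = 272, Σq = 253, Σp² = 9588, Σq² = 9235, Σpq = 8475
nΣpq − ΣpΣq = 67800 − 68816 = -1016
nΣp² − (Σp)² = 76704 − 73984 = 2720; nΣq² − (Σq)² = 73880 − 64009 = 9871
r = -1016 / √(2720 × 9871) = -1016 / 5181.6136 ≈ -0.196

-0.196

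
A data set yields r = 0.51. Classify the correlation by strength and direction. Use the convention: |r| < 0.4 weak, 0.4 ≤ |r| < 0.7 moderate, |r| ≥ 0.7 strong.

r = 0.51 > 0 so the relationship is positive.
|r| = 0.51, which falls in the moderate range.

moderate positive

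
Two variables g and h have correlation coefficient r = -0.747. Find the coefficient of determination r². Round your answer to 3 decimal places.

r² = (-0.747)² = 0.558

0.558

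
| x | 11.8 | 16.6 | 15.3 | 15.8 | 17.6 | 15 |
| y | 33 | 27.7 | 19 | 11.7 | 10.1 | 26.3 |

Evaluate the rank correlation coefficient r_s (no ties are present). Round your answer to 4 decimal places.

Rank x: 1, 5, 3, 4, 6, 2
Rank y: 6, 5, 3, 2, 1, 4
d = rank(x) − rank(y): -5, 0, 0, 2, 5, -2; Σd² = 58
ρ = 1 − 6Σd² / [n(n²−1)] = 1 − 6×58 / (6×35) = 1 − 348/210 ≈ -0.6571

-0.6571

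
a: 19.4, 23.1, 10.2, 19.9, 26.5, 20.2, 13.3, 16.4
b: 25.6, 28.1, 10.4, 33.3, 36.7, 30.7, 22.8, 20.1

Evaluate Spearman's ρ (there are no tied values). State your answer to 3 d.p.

0.881

Rank a: 4, 7, 1, 5, 8, 6, 2, 3
Rank b: 4, 5, 1, 7, 8, 6, 3, 2
d = rank(a) − rank(b): 0, 2, 0, -2, 0, 0, -1, 1; Σd² = 10
ρ = 1 − 6Σd² / [n(n²−1)] = 1 − 6×10 / (8×63) = 1 − 60/504 ≈ 0.881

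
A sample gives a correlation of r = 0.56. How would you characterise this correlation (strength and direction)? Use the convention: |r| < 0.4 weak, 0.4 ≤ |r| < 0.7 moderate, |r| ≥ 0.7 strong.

r = 0.56 > 0 so the relationship is positive.
|r| = 0.56, which falls in the moderate range.

moderate positive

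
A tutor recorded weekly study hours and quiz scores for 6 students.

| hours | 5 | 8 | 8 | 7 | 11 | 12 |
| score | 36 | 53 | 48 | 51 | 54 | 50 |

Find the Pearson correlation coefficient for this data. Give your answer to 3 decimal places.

0.671

n = 6, Σx = 51, Σy = 292, Σx² = 467, Σy² = 14426, Σxy = 2539
nΣxy − ΣxΣy = 15234 − 14892 = 342
nΣx² − (Σx)² = 2802 − 2601 = 201; nΣy² − (Σy)² = 86556 − 85264 = 1292
r = 342 / √(201 × 1292) = 342 / 509.5998 ≈ 0.671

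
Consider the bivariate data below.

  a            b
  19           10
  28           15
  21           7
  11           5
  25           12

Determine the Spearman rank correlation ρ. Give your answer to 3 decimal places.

Rank a: 2, 5, 3, 1, 4
Rank b: 3, 5, 2, 1, 4
d = rank(a) − rank(b): -1, 0, 1, 0, 0; Σd² = 2
ρ = 1 − 6Σd² / [n(n²−1)] = 1 − 6×2 / (5×24) = 1 − 12/120 ≈ 0.900

0.900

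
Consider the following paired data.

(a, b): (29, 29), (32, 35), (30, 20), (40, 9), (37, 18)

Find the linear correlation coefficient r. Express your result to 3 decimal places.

-0.749

n = 5, Σa = 168, Σb = 111, Σa² = 5734, Σb² = 2871, Σab = 3587
nΣab − ΣaΣb = 17935 − 18648 = -713
nΣa² − (Σa)² = 28670 − 28224 = 446; nΣb² − (Σb)² = 14355 − 12321 = 2034
r = -713 / √(446 × 2034) = -713 / 952.4516 ≈ -0.749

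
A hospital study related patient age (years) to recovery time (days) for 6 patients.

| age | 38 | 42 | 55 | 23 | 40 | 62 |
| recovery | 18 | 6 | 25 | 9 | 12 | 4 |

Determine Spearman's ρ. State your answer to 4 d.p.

Rank age: 2, 4, 5, 1, 3, 6
Rank recovery: 5, 2, 6, 3, 4, 1
d = rank(age) − rank(recovery): -3, 2, -1, -2, -1, 5; Σd² = 44
ρ = 1 − 6Σd² / [n(n²−1)] = 1 − 6×44 / (6×35) = 1 − 264/210 ≈ -0.2571

-0.2571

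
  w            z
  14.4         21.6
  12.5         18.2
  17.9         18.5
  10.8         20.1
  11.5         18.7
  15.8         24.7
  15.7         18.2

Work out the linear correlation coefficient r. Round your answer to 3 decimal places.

0.155

n = 7, Σw = 98.6, Σz = 140, Σw² = 1429.04, Σz² = 2835.08, Σwz = 1977.82
nΣwz − ΣwΣz = 13844.74 − 13804 = 40.74
nΣw² − (Σw)² = 10003.28 − 9721.96 = 281.32; nΣz² − (Σz)² = 19845.56 − 19600 = 245.56
r = 40.74 / √(281.32 × 245.56) = 40.74 / 262.8325 ≈ 0.155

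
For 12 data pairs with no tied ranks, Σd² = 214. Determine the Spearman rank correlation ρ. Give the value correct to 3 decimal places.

0.252

ρ = 1 − 6Σd² / [n(n²−1)] = 1 − 6×214 / (12×143)
  = 1 − 1284/1716 = 1 − 0.7483 ≈ 0.252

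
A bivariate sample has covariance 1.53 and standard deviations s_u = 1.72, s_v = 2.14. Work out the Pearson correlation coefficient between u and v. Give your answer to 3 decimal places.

r = Cov(u,v) / (s_u · s_v) = 1.53 / (1.72 × 2.14)
  = 1.53 / 3.6808 ≈ 0.416

0.416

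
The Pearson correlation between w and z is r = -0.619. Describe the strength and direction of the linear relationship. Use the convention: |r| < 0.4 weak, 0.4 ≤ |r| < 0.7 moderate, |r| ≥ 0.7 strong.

r = -0.619 < 0 so the relationship is negative.
|r| = 0.619, which falls in the moderate range.

moderate negative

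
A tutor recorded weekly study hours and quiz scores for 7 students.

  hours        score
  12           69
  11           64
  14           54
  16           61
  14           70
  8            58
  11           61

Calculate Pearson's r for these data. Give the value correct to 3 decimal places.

n = 7, Σx = 86, Σy = 437, Σx² = 1098, Σy² = 27479, Σxy = 5379
nΣxy − ΣxΣy = 37653 − 37582 = 71
nΣx² − (Σx)² = 7686 − 7396 = 290; nΣy² − (Σy)² = 192353 − 190969 = 1384
r = 71 / √(290 × 1384) = 71 / 633.5298 ≈ 0.112

0.112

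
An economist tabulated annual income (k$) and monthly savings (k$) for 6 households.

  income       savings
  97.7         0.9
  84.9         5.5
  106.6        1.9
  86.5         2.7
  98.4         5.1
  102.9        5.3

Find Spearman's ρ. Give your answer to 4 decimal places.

-0.3143

Rank income: 3, 1, 6, 2, 4, 5
Rank savings: 1, 6, 2, 3, 4, 5
d = rank(income) − rank(savings): 2, -5, 4, -1, 0, 0; Σd² = 46
ρ = 1 − 6Σd² / [n(n²−1)] = 1 − 6×46 / (6×35) = 1 − 276/210 ≈ -0.3143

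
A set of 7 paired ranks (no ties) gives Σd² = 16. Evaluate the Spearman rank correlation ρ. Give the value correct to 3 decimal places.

0.714

ρ = 1 − 6Σd² / [n(n²−1)] = 1 − 6×16 / (7×48)
  = 1 − 96/336 = 1 − 0.2857 ≈ 0.714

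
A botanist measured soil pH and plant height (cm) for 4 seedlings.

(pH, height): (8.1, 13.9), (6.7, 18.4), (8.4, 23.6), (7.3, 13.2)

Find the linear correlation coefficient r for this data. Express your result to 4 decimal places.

n = 4, Σx = 30.5, Σy = 69.1, Σx² = 234.35, Σy² = 1262.97, Σxy = 530.47
nΣxy − ΣxΣy = 2121.88 − 2107.55 = 14.33
nΣx² − (Σx)² = 937.4 − 930.25 = 7.15; nΣy² − (Σy)² = 5051.88 − 4774.81 = 277.07
r = 14.33 / √(7.15 × 277.07) = 14.33 / 44.5090 ≈ 0.3220

0.3220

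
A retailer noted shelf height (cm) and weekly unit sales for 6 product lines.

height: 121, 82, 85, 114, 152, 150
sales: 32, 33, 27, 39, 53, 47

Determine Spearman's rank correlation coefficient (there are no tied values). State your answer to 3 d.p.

0.714

Rank height: 4, 1, 2, 3, 6, 5
Rank sales: 2, 3, 1, 4, 6, 5
d = rank(height) − rank(sales): 2, -2, 1, -1, 0, 0; Σd² = 10
ρ = 1 − 6Σd² / [n(n²−1)] = 1 − 6×10 / (6×35) = 1 − 60/210 ≈ 0.714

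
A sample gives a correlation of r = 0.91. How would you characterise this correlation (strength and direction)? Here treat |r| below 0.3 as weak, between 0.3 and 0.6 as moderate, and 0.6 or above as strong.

r = 0.91 > 0 so the relationship is positive.
|r| = 0.91, which falls in the strong range.

strong positive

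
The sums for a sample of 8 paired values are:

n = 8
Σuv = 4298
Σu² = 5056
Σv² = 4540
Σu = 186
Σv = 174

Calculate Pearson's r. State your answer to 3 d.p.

0.340

r = (nΣuv − ΣuΣv) / √[(nΣu² − (Σu)²)(nΣv² − (Σv)²)]
Numerator: 8×4298 − 186×174 = 2020
Denominator: √[(40448 − 34596)(36320 − 30276)] = √[5852 × 6044] = 5947.2252
r = 2020 / 5947.2252 ≈ 0.340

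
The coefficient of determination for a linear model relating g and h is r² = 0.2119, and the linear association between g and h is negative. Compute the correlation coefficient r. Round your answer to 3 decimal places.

-0.460

|r| = √0.2119 = 0.460
The association is negative, so r = −0.460.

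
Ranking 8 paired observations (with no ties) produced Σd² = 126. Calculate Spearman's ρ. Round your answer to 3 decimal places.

ρ = 1 − 6Σd² / [n(n²−1)] = 1 − 6×126 / (8×63)
  = 1 − 756/504 = 1 − 1.5000 ≈ -0.500

-0.500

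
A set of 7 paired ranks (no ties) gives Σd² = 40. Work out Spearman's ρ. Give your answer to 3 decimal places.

ρ = 1 − 6Σd² / [n(n²−1)] = 1 − 6×40 / (7×48)
  = 1 − 240/336 = 1 − 0.7143 ≈ 0.286

0.286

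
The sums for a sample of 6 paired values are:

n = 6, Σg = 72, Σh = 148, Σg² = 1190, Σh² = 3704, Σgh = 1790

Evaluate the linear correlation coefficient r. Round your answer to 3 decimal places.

r = (nΣgh − ΣgΣh) / √[(nΣg² − (Σg)²)(nΣh² − (Σh)²)]
Numerator: 6×1790 − 72×148 = 84
Denominator: √[(7140 − 5184)(22224 − 21904)] = √[1956 × 320] = 791.1511
r = 84 / 791.1511 ≈ 0.106

0.106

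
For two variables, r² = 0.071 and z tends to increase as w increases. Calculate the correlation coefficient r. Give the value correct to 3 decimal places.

|r| = √0.071 = 0.266
The association is positive, so r = 0.266.

0.266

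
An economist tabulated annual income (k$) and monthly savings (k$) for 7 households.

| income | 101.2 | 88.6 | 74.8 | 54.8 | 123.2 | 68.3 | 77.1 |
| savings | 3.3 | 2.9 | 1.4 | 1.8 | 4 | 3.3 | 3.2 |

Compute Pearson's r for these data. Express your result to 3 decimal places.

n = 7, Σx = 588, Σy = 19.9, Σx² = 52477.02, Σy² = 61.63, Σxy = 1759.17
nΣxy − ΣxΣy = 12314.19 − 11701.2 = 612.99
nΣx² − (Σx)² = 367339.14 − 345744 = 21595.14; nΣy² − (Σy)² = 431.41 − 396.01 = 35.4
r = 612.99 / √(21595.14 × 35.4) = 612.99 / 874.3386 ≈ 0.701

0.701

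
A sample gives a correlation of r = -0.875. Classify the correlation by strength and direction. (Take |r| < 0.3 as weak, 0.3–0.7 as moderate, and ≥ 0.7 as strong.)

strong negative

r = -0.875 < 0 so the relationship is negative.
|r| = 0.875, which falls in the strong range.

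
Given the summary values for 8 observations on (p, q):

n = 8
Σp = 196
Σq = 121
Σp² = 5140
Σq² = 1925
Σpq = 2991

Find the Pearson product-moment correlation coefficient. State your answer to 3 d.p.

0.148

r = (nΣpq − ΣpΣq) / √[(nΣp² − (Σp)²)(nΣq² − (Σq)²)]
Numerator: 8×2991 − 196×121 = 212
Denominator: √[(41120 − 38416)(15400 − 14641)] = √[2704 × 759] = 1432.5976
r = 212 / 1432.5976 ≈ 0.148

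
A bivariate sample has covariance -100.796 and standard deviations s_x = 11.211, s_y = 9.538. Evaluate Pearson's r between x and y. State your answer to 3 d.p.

-0.943

r = Cov(x,y) / (s_x · s_y) = -100.796 / (11.211 × 9.538)
  = -100.796 / 106.9305 ≈ -0.943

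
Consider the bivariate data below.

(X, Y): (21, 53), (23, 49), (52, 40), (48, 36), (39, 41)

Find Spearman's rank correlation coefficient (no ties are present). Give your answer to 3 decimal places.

Rank X: 1, 2, 5, 4, 3
Rank Y: 5, 4, 2, 1, 3
d = rank(X) − rank(Y): -4, -2, 3, 3, 0; Σd² = 38
ρ = 1 − 6Σd² / [n(n²−1)] = 1 − 6×38 / (5×24) = 1 − 228/120 ≈ -0.900

-0.900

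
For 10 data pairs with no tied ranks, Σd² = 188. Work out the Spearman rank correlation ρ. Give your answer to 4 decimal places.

-0.1394

ρ = 1 − 6Σd² / [n(n²−1)] = 1 − 6×188 / (10×99)
  = 1 − 1128/990 = 1 − 1.13939 ≈ -0.1394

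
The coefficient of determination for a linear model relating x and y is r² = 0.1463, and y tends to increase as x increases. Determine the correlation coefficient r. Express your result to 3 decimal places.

0.382

|r| = √0.1463 = 0.382
The association is positive, so r = 0.382.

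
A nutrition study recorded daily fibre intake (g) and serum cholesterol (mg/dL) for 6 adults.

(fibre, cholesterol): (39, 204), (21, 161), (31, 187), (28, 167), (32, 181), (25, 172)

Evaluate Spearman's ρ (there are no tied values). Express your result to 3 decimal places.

Rank fibre: 6, 1, 4, 3, 5, 2
Rank cholesterol: 6, 1, 5, 2, 4, 3
d = rank(fibre) − rank(cholesterol): 0, 0, -1, 1, 1, -1; Σd² = 4
ρ = 1 − 6Σd² / [n(n²−1)] = 1 − 6×4 / (6×35) = 1 − 24/210 ≈ 0.886

0.886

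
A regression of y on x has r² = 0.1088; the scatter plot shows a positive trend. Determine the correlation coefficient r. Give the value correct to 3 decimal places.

0.330

|r| = √0.1088 = 0.330
The association is positive, so r = 0.330.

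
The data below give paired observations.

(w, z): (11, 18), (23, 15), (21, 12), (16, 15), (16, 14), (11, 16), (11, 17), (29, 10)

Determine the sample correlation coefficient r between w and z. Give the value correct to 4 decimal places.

-0.8786

n = 8, Σw = 138, Σz = 117, Σw² = 2686, Σz² = 1759, Σwz = 1912
nΣwz − ΣwΣz = 15296 − 16146 = -850
nΣw² − (Σw)² = 21488 − 19044 = 2444; nΣz² − (Σz)² = 14072 − 13689 = 383
r = -850 / √(2444 × 383) = -850 / 967.4978 ≈ -0.8786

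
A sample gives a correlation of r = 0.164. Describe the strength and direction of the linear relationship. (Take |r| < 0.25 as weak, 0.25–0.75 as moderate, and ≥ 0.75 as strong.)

weak positive

r = 0.164 > 0 so the relationship is positive.
|r| = 0.164, which falls in the weak range.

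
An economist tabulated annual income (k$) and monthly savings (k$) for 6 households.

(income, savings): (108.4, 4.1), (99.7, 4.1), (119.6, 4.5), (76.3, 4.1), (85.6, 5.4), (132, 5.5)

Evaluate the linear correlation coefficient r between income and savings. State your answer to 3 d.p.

n = 6, Σx = 621.6, Σy = 27.7, Σx² = 66567.86, Σy² = 130.09, Σxy = 2892.48
nΣxy − ΣxΣy = 17354.88 − 17218.32 = 136.56
nΣx² − (Σx)² = 399407.16 − 386386.56 = 13020.6; nΣy² − (Σy)² = 780.54 − 767.29 = 13.25
r = 136.56 / √(13020.6 × 13.25) = 136.56 / 415.3588 ≈ 0.329

0.329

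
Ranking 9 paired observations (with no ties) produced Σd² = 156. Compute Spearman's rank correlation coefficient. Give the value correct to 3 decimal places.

ρ = 1 − 6Σd² / [n(n²−1)] = 1 − 6×156 / (9×80)
  = 1 − 936/720 = 1 − 1.3000 ≈ -0.300

-0.300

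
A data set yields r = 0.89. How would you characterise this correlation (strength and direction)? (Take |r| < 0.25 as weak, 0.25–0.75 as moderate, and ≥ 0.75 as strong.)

r = 0.89 > 0 so the relationship is positive.
|r| = 0.89, which falls in the strong range.

strong positive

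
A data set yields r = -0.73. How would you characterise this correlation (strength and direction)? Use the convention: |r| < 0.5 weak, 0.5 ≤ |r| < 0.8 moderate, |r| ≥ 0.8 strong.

r = -0.73 < 0 so the relationship is negative.
|r| = 0.73, which falls in the moderate range.

moderate negative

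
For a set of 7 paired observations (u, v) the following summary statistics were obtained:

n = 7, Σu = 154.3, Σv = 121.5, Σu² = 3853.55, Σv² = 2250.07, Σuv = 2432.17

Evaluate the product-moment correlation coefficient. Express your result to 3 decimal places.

-0.974

r = (nΣuv − ΣuΣv) / √[(nΣu² − (Σu)²)(nΣv² − (Σv)²)]
Numerator: 7×2432.17 − 154.3×121.5 = -1722.26
Denominator: √[(26974.85 − 23808.49)(15750.49 − 14762.25)] = √[3166.36 × 988.24] = 1768.9329
r = -1722.26 / 1768.9329 ≈ -0.974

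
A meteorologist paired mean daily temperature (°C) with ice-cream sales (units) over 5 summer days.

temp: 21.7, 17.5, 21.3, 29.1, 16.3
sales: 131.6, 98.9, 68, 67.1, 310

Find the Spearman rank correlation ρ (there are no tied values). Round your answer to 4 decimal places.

Rank temp: 4, 2, 3, 5, 1
Rank sales: 4, 3, 2, 1, 5
d = rank(temp) − rank(sales): 0, -1, 1, 4, -4; Σd² = 34
ρ = 1 − 6Σd² / [n(n²−1)] = 1 − 6×34 / (5×24) = 1 − 204/120 ≈ -0.7000

-0.7000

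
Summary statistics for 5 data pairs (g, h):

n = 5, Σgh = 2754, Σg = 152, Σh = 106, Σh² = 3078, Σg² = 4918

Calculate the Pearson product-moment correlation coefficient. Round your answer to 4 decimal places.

-0.9426

r = (nΣgh − ΣgΣh) / √[(nΣg² − (Σg)²)(nΣh² − (Σh)²)]
Numerator: 5×2754 − 152×106 = -2342
Denominator: √[(24590 − 23104)(15390 − 11236)] = √[1486 × 4154] = 2484.5209
r = -2342 / 2484.5209 ≈ -0.9426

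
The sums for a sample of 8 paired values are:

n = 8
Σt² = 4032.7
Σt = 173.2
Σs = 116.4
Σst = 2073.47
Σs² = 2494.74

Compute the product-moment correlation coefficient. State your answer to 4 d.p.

-0.9381

r = (nΣst − ΣsΣt) / √[(nΣs² − (Σs)²)(nΣt² − (Σt)²)]
Numerator: 8×2073.47 − 116.4×173.2 = -3572.72
Denominator: √[(19957.92 − 13548.96)(32261.6 − 29998.24)] = √[6408.96 × 2263.36] = 3808.6459
r = -3572.72 / 3808.6459 ≈ -0.9381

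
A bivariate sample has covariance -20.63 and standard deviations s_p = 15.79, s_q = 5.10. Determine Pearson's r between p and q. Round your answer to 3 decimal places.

-0.256

r = Cov(p,q) / (s_p · s_q) = -20.63 / (15.79 × 5.10)
  = -20.63 / 80.5290 ≈ -0.256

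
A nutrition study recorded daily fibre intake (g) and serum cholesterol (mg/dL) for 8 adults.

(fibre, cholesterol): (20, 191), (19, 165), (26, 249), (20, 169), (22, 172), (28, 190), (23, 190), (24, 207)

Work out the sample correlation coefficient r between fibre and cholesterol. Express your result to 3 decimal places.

n = 8, Σx = 182, Σy = 1533, Σx² = 4210, Σy² = 298901, Σxy = 35251
nΣxy − ΣxΣy = 282008 − 279006 = 3002
nΣx² − (Σx)² = 33680 − 33124 = 556; nΣy² − (Σy)² = 2391208 − 2350089 = 41119
r = 3002 / √(556 × 41119) = 3002 / 4781.4395 ≈ 0.628

0.628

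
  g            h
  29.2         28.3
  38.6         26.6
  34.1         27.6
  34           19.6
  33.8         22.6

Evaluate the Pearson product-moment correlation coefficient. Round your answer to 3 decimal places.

-0.157

n = 5, Σg = 169.7, Σh = 124.7, Σg² = 5803.85, Σh² = 3165.13, Σgh = 4224.56
nΣgh − ΣgΣh = 21122.8 − 21161.59 = -38.79
nΣg² − (Σg)² = 29019.25 − 28798.09 = 221.16; nΣh² − (Σh)² = 15825.65 − 15550.09 = 275.56
r = -38.79 / √(221.16 × 275.56) = -38.79 / 246.8661 ≈ -0.157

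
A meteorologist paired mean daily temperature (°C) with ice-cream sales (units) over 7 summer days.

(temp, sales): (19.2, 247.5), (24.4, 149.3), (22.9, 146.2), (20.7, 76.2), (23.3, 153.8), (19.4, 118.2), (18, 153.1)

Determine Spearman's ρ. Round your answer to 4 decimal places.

-0.1429

Rank temp: 2, 7, 5, 4, 6, 3, 1
Rank sales: 7, 4, 3, 1, 6, 2, 5
d = rank(temp) − rank(sales): -5, 3, 2, 3, 0, 1, -4; Σd² = 64
ρ = 1 − 6Σd² / [n(n²−1)] = 1 − 6×64 / (7×48) = 1 − 384/336 ≈ -0.1429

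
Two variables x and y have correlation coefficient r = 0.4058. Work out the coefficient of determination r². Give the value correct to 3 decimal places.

r² = (0.4058)² = 0.165

0.165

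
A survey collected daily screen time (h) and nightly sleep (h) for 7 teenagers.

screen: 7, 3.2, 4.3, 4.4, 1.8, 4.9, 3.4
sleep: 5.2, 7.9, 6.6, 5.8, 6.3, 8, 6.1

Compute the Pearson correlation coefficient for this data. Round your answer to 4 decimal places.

n = 7, Σx = 29, Σy = 45.9, Σx² = 135.9, Σy² = 307.55, Σxy = 186.86
nΣxy − ΣxΣy = 1308.02 − 1331.1 = -23.08
nΣx² − (Σx)² = 951.3 − 841 = 110.3; nΣy² − (Σy)² = 2152.85 − 2106.81 = 46.04
r = -23.08 / √(110.3 × 46.04) = -23.08 / 71.2616 ≈ -0.3239

-0.3239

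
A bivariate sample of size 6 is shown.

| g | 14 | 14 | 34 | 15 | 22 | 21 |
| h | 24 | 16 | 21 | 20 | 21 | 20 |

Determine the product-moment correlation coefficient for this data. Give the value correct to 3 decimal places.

n = 6, Σg = 120, Σh = 122, Σg² = 2698, Σh² = 2514, Σgh = 2456
nΣgh − ΣgΣh = 14736 − 14640 = 96
nΣg² − (Σg)² = 16188 − 14400 = 1788; nΣh² − (Σh)² = 15084 − 14884 = 200
r = 96 / √(1788 × 200) = 96 / 597.9967 ≈ 0.161

0.161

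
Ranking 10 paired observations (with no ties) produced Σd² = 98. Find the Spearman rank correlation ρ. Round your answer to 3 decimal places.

ρ = 1 − 6Σd² / [n(n²−1)] = 1 − 6×98 / (10×99)
  = 1 − 588/990 = 1 − 0.5939 ≈ 0.406

0.406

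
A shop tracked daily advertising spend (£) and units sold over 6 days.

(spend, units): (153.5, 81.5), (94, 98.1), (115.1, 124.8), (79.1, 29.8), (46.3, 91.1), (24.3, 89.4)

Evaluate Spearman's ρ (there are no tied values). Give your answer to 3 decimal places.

0.143

Rank spend: 6, 4, 5, 3, 2, 1
Rank units: 2, 5, 6, 1, 4, 3
d = rank(spend) − rank(units): 4, -1, -1, 2, -2, -2; Σd² = 30
ρ = 1 − 6Σd² / [n(n²−1)] = 1 − 6×30 / (6×35) = 1 − 180/210 ≈ 0.143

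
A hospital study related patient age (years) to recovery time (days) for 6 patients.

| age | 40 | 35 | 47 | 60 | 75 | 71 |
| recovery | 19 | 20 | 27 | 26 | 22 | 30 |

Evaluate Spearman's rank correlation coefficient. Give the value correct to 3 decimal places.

0.543

Rank age: 2, 1, 3, 4, 6, 5
Rank recovery: 1, 2, 5, 4, 3, 6
d = rank(age) − rank(recovery): 1, -1, -2, 0, 3, -1; Σd² = 16
ρ = 1 − 6Σd² / [n(n²−1)] = 1 − 6×16 / (6×35) = 1 − 96/210 ≈ 0.543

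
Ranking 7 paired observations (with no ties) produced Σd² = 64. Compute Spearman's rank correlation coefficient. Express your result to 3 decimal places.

-0.143

ρ = 1 − 6Σd² / [n(n²−1)] = 1 − 6×64 / (7×48)
  = 1 − 384/336 = 1 − 1.1429 ≈ -0.143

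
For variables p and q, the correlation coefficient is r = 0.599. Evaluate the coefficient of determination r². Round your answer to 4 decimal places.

r² = (0.599)² = 0.3588

0.3588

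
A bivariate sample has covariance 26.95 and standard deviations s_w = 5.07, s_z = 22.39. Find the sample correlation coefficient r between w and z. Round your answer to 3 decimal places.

r = Cov(w,z) / (s_w · s_z) = 26.95 / (5.07 × 22.39)
  = 26.95 / 113.5173 ≈ 0.237

0.237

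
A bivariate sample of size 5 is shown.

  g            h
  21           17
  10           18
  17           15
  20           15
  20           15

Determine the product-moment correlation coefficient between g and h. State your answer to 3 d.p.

-0.628

n = 5, Σg = 88, Σh = 80, Σg² = 1630, Σh² = 1288, Σgh = 1392
nΣgh − ΣgΣh = 6960 − 7040 = -80
nΣg² − (Σg)² = 8150 − 7744 = 406; nΣh² − (Σh)² = 6440 − 6400 = 40
r = -80 / √(406 × 40) = -80 / 127.4363 ≈ -0.628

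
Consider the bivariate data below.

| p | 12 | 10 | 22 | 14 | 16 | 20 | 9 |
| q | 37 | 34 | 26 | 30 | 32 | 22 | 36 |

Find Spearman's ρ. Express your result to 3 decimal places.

Rank p: 3, 2, 7, 4, 5, 6, 1
Rank q: 7, 5, 2, 3, 4, 1, 6
d = rank(p) − rank(q): -4, -3, 5, 1, 1, 5, -5; Σd² = 102
ρ = 1 − 6Σd² / [n(n²−1)] = 1 − 6×102 / (7×48) = 1 − 612/336 ≈ -0.821

-0.821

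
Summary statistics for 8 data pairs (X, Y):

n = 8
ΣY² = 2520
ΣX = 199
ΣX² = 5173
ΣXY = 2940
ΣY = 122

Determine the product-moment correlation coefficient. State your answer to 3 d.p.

-0.247

r = (nΣXY − ΣXΣY) / √[(nΣX² − (ΣX)²)(nΣY² − (ΣY)²)]
Numerator: 8×2940 − 199×122 = -758
Denominator: √[(41384 − 39601)(20160 − 14884)] = √[1783 × 5276] = 3067.1009
r = -758 / 3067.1009 ≈ -0.247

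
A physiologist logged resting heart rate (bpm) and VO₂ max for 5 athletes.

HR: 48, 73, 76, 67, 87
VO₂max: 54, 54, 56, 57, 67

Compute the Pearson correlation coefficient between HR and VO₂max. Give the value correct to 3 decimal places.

n = 5, Σx = 351, Σy = 288, Σx² = 25467, Σy² = 16706, Σxy = 20438
nΣxy − ΣxΣy = 102190 − 101088 = 1102
nΣx² − (Σx)² = 127335 − 123201 = 4134; nΣy² − (Σy)² = 83530 − 82944 = 586
r = 1102 / √(4134 × 586) = 1102 / 1556.4460 ≈ 0.708

0.708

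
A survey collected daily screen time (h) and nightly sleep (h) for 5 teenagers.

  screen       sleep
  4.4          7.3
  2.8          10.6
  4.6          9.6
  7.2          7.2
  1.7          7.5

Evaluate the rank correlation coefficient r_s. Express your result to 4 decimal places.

Rank screen: 3, 2, 4, 5, 1
Rank sleep: 2, 5, 4, 1, 3
d = rank(screen) − rank(sleep): 1, -3, 0, 4, -2; Σd² = 30
ρ = 1 − 6Σd² / [n(n²−1)] = 1 − 6×30 / (5×24) = 1 − 180/120 ≈ -0.5000

-0.5000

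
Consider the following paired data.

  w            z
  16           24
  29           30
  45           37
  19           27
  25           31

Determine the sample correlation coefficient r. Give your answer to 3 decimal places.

n = 5, Σw = 134, Σz = 149, Σw² = 4108, Σz² = 4535, Σwz = 4207
nΣwz − ΣwΣz = 21035 − 19966 = 1069
nΣw² − (Σw)² = 20540 − 17956 = 2584; nΣz² − (Σz)² = 22675 − 22201 = 474
r = 1069 / √(2584 × 474) = 1069 / 1106.7141 ≈ 0.966

0.966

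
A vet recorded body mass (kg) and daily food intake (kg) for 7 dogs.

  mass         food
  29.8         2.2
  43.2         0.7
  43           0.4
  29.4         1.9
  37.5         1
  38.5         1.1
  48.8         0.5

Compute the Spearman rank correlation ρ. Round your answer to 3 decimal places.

-0.821

Rank mass: 2, 6, 5, 1, 3, 4, 7
Rank food: 7, 3, 1, 6, 4, 5, 2
d = rank(mass) − rank(food): -5, 3, 4, -5, -1, -1, 5; Σd² = 102
ρ = 1 − 6Σd² / [n(n²−1)] = 1 − 6×102 / (7×48) = 1 − 612/336 ≈ -0.821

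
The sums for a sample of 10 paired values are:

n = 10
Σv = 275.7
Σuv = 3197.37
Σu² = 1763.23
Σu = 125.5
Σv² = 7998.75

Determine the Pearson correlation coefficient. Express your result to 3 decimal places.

-0.960

r = (nΣuv − ΣuΣv) / √[(nΣu² − (Σu)²)(nΣv² − (Σv)²)]
Numerator: 10×3197.37 − 125.5×275.7 = -2626.65
Denominator: √[(17632.3 − 15750.25)(79987.5 − 76010.49)] = √[1882.05 × 3977.01] = 2735.8603
r = -2626.65 / 2735.8603 ≈ -0.960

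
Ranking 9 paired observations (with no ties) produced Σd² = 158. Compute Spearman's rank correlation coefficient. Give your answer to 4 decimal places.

-0.3167

ρ = 1 − 6Σd² / [n(n²−1)] = 1 − 6×158 / (9×80)
  = 1 − 948/720 = 1 − 1.31667 ≈ -0.3167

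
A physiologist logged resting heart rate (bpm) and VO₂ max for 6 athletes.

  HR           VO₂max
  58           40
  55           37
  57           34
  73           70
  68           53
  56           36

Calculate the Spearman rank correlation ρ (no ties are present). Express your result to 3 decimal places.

0.771

Rank HR: 4, 1, 3, 6, 5, 2
Rank VO₂max: 4, 3, 1, 6, 5, 2
d = rank(HR) − rank(VO₂max): 0, -2, 2, 0, 0, 0; Σd² = 8
ρ = 1 − 6Σd² / [n(n²−1)] = 1 − 6×8 / (6×35) = 1 − 48/210 ≈ 0.771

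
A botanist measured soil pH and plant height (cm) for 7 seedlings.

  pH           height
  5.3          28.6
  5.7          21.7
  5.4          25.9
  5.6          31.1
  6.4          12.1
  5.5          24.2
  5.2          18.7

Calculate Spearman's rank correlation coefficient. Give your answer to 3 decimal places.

Rank pH: 2, 6, 3, 5, 7, 4, 1
Rank height: 6, 3, 5, 7, 1, 4, 2
d = rank(pH) − rank(height): -4, 3, -2, -2, 6, 0, -1; Σd² = 70
ρ = 1 − 6Σd² / [n(n²−1)] = 1 − 6×70 / (7×48) = 1 − 420/336 ≈ -0.250

-0.250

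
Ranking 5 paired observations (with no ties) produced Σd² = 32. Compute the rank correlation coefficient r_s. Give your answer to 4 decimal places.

ρ = 1 − 6Σd² / [n(n²−1)] = 1 − 6×32 / (5×24)
  = 1 − 192/120 = 1 − 1.60000 ≈ -0.6000

-0.6000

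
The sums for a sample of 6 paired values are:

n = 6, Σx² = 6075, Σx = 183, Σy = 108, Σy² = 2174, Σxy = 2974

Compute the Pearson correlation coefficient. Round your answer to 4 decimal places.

r = (nΣxy − ΣxΣy) / √[(nΣx² − (Σx)²)(nΣy² − (Σy)²)]
Numerator: 6×2974 − 183×108 = -1920
Denominator: √[(36450 − 33489)(13044 − 11664)] = √[2961 × 1380] = 2021.4302
r = -1920 / 2021.4302 ≈ -0.9498

-0.9498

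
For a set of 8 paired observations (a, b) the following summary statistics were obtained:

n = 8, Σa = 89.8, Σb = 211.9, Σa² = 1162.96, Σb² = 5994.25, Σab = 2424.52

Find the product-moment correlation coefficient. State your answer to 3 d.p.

r = (nΣab − ΣaΣb) / √[(nΣa² − (Σa)²)(nΣb² − (Σb)²)]
Numerator: 8×2424.52 − 89.8×211.9 = 367.54
Denominator: √[(9303.68 − 8064.04)(47954 − 44901.61)] = √[1239.64 × 3052.39] = 1945.2159
r = 367.54 / 1945.2159 ≈ 0.189

0.189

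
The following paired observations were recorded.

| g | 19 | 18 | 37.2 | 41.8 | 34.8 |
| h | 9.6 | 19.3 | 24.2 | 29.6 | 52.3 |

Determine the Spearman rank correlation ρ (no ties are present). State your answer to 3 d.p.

Rank g: 2, 1, 4, 5, 3
Rank h: 1, 2, 3, 4, 5
d = rank(g) − rank(h): 1, -1, 1, 1, -2; Σd² = 8
ρ = 1 − 6Σd² / [n(n²−1)] = 1 − 6×8 / (5×24) = 1 − 48/120 ≈ 0.600

0.600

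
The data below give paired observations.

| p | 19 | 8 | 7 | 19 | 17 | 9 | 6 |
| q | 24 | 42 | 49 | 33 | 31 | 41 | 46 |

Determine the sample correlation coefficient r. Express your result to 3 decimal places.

n = 7, Σp = 85, Σq = 266, Σp² = 1241, Σq² = 10588, Σpq = 2934
nΣpq − ΣpΣq = 20538 − 22610 = -2072
nΣp² − (Σp)² = 8687 − 7225 = 1462; nΣq² − (Σq)² = 74116 − 70756 = 3360
r = -2072 / √(1462 × 3360) = -2072 / 2216.3754 ≈ -0.935

-0.935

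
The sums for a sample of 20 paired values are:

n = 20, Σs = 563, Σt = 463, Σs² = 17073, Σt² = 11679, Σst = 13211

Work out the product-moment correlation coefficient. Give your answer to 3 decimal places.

0.164

r = (nΣst − ΣsΣt) / √[(nΣs² − (Σs)²)(nΣt² − (Σt)²)]
Numerator: 20×13211 − 563×463 = 3551
Denominator: √[(341460 − 316969)(233580 − 214369)] = √[24491 × 19211] = 21690.9336
r = 3551 / 21690.9336 ≈ 0.164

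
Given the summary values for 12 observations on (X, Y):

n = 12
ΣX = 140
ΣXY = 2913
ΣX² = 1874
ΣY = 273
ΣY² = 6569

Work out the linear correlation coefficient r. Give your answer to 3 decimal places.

-0.926

r = (nΣXY − ΣXΣY) / √[(nΣX² − (ΣX)²)(nΣY² − (ΣY)²)]
Numerator: 12×2913 − 140×273 = -3264
Denominator: √[(22488 − 19600)(78828 − 74529)] = √[2888 × 4299] = 3523.5652
r = -3264 / 3523.5652 ≈ -0.926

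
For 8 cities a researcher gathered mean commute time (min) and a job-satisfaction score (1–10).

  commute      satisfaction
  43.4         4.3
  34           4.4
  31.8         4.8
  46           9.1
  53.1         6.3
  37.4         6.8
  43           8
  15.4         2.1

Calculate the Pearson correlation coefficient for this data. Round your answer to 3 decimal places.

n = 8, Σx = 304.1, Σy = 45.8, Σx² = 12471.33, Σy² = 298.04, Σxy = 1872.65
nΣxy − ΣxΣy = 14981.2 − 13927.78 = 1053.42
nΣx² − (Σx)² = 99770.64 − 92476.81 = 7293.83; nΣy² − (Σy)² = 2384.32 − 2097.64 = 286.68
r = 1053.42 / √(7293.83 × 286.68) = 1053.42 / 1446.0274 ≈ 0.728

0.728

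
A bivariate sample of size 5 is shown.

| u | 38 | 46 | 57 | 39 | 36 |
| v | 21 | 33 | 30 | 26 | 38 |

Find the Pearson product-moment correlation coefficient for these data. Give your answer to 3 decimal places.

0.064

n = 5, Σu = 216, Σv = 148, Σu² = 9626, Σv² = 4550, Σuv = 6408
nΣuv − ΣuΣv = 32040 − 31968 = 72
nΣu² − (Σu)² = 48130 − 46656 = 1474; nΣv² − (Σv)² = 22750 − 21904 = 846
r = 72 / √(1474 × 846) = 72 / 1116.6933 ≈ 0.064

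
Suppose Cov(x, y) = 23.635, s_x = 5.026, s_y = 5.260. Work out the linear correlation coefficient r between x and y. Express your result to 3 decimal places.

r = Cov(x,y) / (s_x · s_y) = 23.635 / (5.026 × 5.260)
  = 23.635 / 26.4368 ≈ 0.894

0.894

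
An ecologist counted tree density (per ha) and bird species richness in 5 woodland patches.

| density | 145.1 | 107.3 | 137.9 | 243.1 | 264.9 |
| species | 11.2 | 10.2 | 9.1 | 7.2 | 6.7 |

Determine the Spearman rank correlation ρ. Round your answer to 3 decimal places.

Rank density: 3, 1, 2, 4, 5
Rank species: 5, 4, 3, 2, 1
d = rank(density) − rank(species): -2, -3, -1, 2, 4; Σd² = 34
ρ = 1 − 6Σd² / [n(n²−1)] = 1 − 6×34 / (5×24) = 1 − 204/120 ≈ -0.700

-0.700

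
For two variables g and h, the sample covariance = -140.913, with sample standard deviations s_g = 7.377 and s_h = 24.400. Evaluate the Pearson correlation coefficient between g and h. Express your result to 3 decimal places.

-0.783

r = Cov(g,h) / (s_g · s_h) = -140.913 / (7.377 × 24.400)
  = -140.913 / 179.9988 ≈ -0.783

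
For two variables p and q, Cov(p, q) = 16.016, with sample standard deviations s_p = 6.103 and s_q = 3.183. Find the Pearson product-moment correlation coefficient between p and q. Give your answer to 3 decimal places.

r = Cov(p,q) / (s_p · s_q) = 16.016 / (6.103 × 3.183)
  = 16.016 / 19.4258 ≈ 0.824

0.824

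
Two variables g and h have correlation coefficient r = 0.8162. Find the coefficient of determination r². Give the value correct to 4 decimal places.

r² = (0.8162)² = 0.6662

0.6662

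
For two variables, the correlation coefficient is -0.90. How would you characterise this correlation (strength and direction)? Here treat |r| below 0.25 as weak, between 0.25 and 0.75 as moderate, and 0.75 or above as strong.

r = -0.90 < 0 so the relationship is negative.
|r| = 0.90, which falls in the strong range.

strong negative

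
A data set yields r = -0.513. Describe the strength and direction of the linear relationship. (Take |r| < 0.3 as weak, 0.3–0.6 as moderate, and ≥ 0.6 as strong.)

r = -0.513 < 0 so the relationship is negative.
|r| = 0.513, which falls in the moderate range.

moderate negative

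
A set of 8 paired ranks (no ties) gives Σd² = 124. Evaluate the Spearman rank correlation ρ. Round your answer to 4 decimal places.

-0.4762

ρ = 1 − 6Σd² / [n(n²−1)] = 1 − 6×124 / (8×63)
  = 1 − 744/504 = 1 − 1.47619 ≈ -0.4762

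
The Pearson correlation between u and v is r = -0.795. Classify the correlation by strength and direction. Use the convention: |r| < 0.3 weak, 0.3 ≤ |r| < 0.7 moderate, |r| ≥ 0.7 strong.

r = -0.795 < 0 so the relationship is negative.
|r| = 0.795, which falls in the strong range.

strong negative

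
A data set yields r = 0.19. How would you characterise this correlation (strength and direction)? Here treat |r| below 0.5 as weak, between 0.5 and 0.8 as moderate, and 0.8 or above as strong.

weak positive

r = 0.19 > 0 so the relationship is positive.
|r| = 0.19, which falls in the weak range.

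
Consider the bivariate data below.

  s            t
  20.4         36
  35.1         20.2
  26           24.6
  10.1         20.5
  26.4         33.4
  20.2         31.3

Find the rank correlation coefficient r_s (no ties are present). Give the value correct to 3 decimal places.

-0.143

Rank s: 3, 6, 4, 1, 5, 2
Rank t: 6, 1, 3, 2, 5, 4
d = rank(s) − rank(t): -3, 5, 1, -1, 0, -2; Σd² = 40
ρ = 1 − 6Σd² / [n(n²−1)] = 1 − 6×40 / (6×35) = 1 − 240/210 ≈ -0.143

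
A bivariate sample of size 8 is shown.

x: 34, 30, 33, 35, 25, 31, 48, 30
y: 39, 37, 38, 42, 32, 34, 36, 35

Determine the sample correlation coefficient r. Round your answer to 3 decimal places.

n = 8, Σx = 266, Σy = 293, Σx² = 9160, Σy² = 10799, Σxy = 9792
nΣxy − ΣxΣy = 78336 − 77938 = 398
nΣx² − (Σx)² = 73280 − 70756 = 2524; nΣy² − (Σy)² = 86392 − 85849 = 543
r = 398 / √(2524 × 543) = 398 / 1170.6972 ≈ 0.340

0.340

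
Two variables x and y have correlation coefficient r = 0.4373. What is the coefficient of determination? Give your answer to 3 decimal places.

r² = (0.4373)² = 0.191

0.191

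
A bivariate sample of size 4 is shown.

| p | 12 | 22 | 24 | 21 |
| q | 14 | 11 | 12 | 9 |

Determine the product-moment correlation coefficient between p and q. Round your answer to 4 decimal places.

n = 4, Σp = 79, Σq = 46, Σp² = 1645, Σq² = 542, Σpq = 887
nΣpq − ΣpΣq = 3548 − 3634 = -86
nΣp² − (Σp)² = 6580 − 6241 = 339; nΣq² − (Σq)² = 2168 − 2116 = 52
r = -86 / √(339 × 52) = -86 / 132.7705 ≈ -0.6477

-0.6477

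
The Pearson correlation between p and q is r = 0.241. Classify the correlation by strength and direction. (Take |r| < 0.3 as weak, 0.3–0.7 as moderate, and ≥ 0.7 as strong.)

r = 0.241 > 0 so the relationship is positive.
|r| = 0.241, which falls in the weak range.

weak positive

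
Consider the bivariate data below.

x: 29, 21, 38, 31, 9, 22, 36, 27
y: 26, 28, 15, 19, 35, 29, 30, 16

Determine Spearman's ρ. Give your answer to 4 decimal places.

Rank x: 5, 2, 8, 6, 1, 3, 7, 4
Rank y: 4, 5, 1, 3, 8, 6, 7, 2
d = rank(x) − rank(y): 1, -3, 7, 3, -7, -3, 0, 2; Σd² = 130
ρ = 1 − 6Σd² / [n(n²−1)] = 1 − 6×130 / (8×63) = 1 − 780/504 ≈ -0.5476

-0.5476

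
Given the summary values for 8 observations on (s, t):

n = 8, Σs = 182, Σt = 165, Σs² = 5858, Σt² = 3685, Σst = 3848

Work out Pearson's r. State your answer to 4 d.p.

r = (nΣst − ΣsΣt) / √[(nΣs² − (Σs)²)(nΣt² − (Σt)²)]
Numerator: 8×3848 − 182×165 = 754
Denominator: √[(46864 − 33124)(29480 − 27225)] = √[13740 × 2255] = 5566.3004
r = 754 / 5566.3004 ≈ 0.1355

0.1355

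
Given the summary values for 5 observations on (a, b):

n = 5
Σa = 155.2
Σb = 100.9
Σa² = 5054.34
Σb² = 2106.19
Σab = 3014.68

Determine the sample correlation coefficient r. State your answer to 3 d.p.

r = (nΣab − ΣaΣb) / √[(nΣa² − (Σa)²)(nΣb² − (Σb)²)]
Numerator: 5×3014.68 − 155.2×100.9 = -586.28
Denominator: √[(25271.7 − 24087.04)(10530.95 − 10180.81)] = √[1184.66 × 350.14] = 644.0472
r = -586.28 / 644.0472 ≈ -0.910

-0.910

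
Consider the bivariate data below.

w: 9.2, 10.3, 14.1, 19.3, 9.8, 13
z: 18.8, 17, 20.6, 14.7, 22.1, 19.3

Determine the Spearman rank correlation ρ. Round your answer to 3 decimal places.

Rank w: 1, 3, 5, 6, 2, 4
Rank z: 3, 2, 5, 1, 6, 4
d = rank(w) − rank(z): -2, 1, 0, 5, -4, 0; Σd² = 46
ρ = 1 − 6Σd² / [n(n²−1)] = 1 − 6×46 / (6×35) = 1 − 276/210 ≈ -0.314

-0.314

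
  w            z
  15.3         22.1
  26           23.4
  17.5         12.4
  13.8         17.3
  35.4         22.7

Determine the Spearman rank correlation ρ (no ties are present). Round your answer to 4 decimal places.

0.6000

Rank w: 2, 4, 3, 1, 5
Rank z: 3, 5, 1, 2, 4
d = rank(w) − rank(z): -1, -1, 2, -1, 1; Σd² = 8
ρ = 1 − 6Σd² / [n(n²−1)] = 1 − 6×8 / (5×24) = 1 − 48/120 ≈ 0.6000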